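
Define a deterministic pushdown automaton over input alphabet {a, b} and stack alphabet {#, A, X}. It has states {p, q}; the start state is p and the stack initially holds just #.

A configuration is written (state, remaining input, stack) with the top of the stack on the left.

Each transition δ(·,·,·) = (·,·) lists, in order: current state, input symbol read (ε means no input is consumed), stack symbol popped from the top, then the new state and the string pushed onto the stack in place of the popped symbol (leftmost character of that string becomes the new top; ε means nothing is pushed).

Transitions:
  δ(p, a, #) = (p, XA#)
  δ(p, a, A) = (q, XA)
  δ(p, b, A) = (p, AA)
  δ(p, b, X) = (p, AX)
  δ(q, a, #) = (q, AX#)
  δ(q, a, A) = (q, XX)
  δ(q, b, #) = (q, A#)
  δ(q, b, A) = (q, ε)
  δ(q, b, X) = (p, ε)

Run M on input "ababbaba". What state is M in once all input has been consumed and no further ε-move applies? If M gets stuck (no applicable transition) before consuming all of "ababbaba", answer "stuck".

q

(p, ababbaba, #)
  read a, top #: go to p, push XA# → (p, babbaba, XA#)
  read b, top X: go to p, push AX → (p, abbaba, AXA#)
  read a, top A: go to q, push XA → (q, bbaba, XAXA#)
  read b, top X: go to p, push ε → (p, baba, AXA#)
  read b, top A: go to p, push AA → (p, aba, AAXA#)
  read a, top A: go to q, push XA → (q, ba, XAAXA#)
  read b, top X: go to p, push ε → (p, a, AAXA#)
  read a, top A: go to q, push XA → (q, ε, XAAXA#)
All input consumed; M is in state q.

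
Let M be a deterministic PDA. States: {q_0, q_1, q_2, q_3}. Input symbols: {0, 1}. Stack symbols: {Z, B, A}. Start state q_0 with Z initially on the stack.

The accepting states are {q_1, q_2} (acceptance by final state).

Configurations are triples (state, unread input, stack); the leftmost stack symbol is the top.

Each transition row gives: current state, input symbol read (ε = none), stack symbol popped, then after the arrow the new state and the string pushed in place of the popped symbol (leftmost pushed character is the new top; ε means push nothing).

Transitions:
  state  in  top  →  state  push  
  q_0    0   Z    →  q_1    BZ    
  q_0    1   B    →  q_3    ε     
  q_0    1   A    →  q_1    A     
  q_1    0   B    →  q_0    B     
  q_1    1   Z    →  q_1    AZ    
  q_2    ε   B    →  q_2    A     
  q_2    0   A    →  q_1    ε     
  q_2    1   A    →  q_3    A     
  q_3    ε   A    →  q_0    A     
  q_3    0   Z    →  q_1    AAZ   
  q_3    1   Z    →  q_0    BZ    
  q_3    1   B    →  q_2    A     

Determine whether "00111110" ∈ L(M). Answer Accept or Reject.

Accept

(q_0, 00111110, Z)
  read 0, top Z: go to q_1, push BZ → (q_1, 0111110, BZ)
  read 0, top B: go to q_0, push B → (q_0, 111110, BZ)
  read 1, top B: go to q_3, push ε → (q_3, 11110, Z)
  read 1, top Z: go to q_0, push BZ → (q_0, 1110, BZ)
  read 1, top B: go to q_3, push ε → (q_3, 110, Z)
  read 1, top Z: go to q_0, push BZ → (q_0, 10, BZ)
  read 1, top B: go to q_3, push ε → (q_3, 0, Z)
  read 0, top Z: go to q_1, push AAZ → (q_1, ε, AAZ)
All input consumed; state q_1 ∈ F.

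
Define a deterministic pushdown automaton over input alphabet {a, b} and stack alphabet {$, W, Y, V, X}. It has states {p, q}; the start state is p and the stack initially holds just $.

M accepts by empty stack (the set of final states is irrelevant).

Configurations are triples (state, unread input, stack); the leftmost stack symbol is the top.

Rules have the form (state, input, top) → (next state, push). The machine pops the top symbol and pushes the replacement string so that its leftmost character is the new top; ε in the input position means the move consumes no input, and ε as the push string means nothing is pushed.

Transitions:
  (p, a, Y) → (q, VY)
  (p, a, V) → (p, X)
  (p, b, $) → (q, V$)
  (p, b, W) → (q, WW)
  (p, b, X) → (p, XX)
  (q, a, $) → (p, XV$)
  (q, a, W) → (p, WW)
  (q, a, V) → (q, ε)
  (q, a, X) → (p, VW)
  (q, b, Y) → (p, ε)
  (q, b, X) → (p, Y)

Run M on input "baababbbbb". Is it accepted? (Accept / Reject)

(p, baababbbbb, $)
  read b, top $: go to q, push V$ → (q, aababbbbb, V$)
  read a, top V: go to q, push ε → (q, ababbbbb, $)
  read a, top $: go to p, push XV$ → (p, babbbbb, XV$)
  read b, top X: go to p, push XX → (p, abbbbb, XXV$)
No transition applies at (p, abbbbb, XXV$); input not fully consumed.

Reject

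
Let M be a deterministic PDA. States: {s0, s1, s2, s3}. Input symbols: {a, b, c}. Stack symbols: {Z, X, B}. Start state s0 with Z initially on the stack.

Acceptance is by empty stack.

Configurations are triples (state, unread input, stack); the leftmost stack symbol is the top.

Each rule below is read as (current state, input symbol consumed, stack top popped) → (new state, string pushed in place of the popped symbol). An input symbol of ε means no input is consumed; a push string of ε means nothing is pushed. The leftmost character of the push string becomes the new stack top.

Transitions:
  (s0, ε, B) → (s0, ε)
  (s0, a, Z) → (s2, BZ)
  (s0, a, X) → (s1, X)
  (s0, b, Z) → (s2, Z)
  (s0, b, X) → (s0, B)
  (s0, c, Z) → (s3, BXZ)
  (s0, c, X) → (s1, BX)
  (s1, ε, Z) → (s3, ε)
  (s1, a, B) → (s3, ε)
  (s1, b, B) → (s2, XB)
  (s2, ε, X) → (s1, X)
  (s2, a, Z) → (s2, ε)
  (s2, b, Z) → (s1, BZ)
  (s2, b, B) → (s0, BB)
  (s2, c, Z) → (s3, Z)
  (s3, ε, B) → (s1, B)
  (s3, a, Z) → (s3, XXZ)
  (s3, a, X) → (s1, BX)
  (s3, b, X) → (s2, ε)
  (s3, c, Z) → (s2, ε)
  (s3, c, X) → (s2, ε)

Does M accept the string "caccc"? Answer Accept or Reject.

Accept

(s0, caccc, Z)
  read c, top Z: go to s3, push BXZ → (s3, accc, BXZ)
  ε-move, top B: go to s1, push B → (s1, accc, BXZ)
  read a, top B: go to s3, push ε → (s3, ccc, XZ)
  read c, top X: go to s2, push ε → (s2, cc, Z)
  read c, top Z: go to s3, push Z → (s3, c, Z)
  read c, top Z: go to s2, push ε → (s2, ε, ε)
All input consumed and the stack is empty.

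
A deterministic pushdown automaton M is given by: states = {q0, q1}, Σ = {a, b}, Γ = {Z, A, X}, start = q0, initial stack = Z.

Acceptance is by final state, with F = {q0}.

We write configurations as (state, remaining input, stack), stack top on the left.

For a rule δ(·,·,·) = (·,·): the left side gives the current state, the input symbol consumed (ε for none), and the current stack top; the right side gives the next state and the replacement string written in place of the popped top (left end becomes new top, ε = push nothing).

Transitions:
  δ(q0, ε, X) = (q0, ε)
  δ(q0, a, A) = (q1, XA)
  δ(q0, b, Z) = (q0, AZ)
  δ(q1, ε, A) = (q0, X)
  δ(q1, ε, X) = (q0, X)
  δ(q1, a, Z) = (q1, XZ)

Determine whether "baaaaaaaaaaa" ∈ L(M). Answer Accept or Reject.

(q0, baaaaaaaaaaa, Z)
  read b, top Z: go to q0, push AZ → (q0, aaaaaaaaaaa, AZ)
  read a, top A: go to q1, push XA → (q1, aaaaaaaaaa, XAZ)
  ε-move, top X: go to q0, push X → (q0, aaaaaaaaaa, XAZ)
  ε-move, top X: go to q0, push ε → (q0, aaaaaaaaaa, AZ)
  read a, top A: go to q1, push XA → (q1, aaaaaaaaa, XAZ)
  ε-move, top X: go to q0, push X → (q0, aaaaaaaaa, XAZ)
  ε-move, top X: go to q0, push ε → (q0, aaaaaaaaa, AZ)
  read a, top A: go to q1, push XA → (q1, aaaaaaaa, XAZ)
  ε-move, top X: go to q0, push X → (q0, aaaaaaaa, XAZ)
  ε-move, top X: go to q0, push ε → (q0, aaaaaaaa, AZ)
  read a, top A: go to q1, push XA → (q1, aaaaaaa, XAZ)
  ε-move, top X: go to q0, push X → (q0, aaaaaaa, XAZ)
  ε-move, top X: go to q0, push ε → (q0, aaaaaaa, AZ)
  read a, top A: go to q1, push XA → (q1, aaaaaa, XAZ)
  ε-move, top X: go to q0, push X → (q0, aaaaaa, XAZ)
  ε-move, top X: go to q0, push ε → (q0, aaaaaa, AZ)
  read a, top A: go to q1, push XA → (q1, aaaaa, XAZ)
  ε-move, top X: go to q0, push X → (q0, aaaaa, XAZ)
  ε-move, top X: go to q0, push ε → (q0, aaaaa, AZ)
  read a, top A: go to q1, push XA → (q1, aaaa, XAZ)
  ε-move, top X: go to q0, push X → (q0, aaaa, XAZ)
  ε-move, top X: go to q0, push ε → (q0, aaaa, AZ)
  read a, top A: go to q1, push XA → (q1, aaa, XAZ)
  ε-move, top X: go to q0, push X → (q0, aaa, XAZ)
  ε-move, top X: go to q0, push ε → (q0, aaa, AZ)
  read a, top A: go to q1, push XA → (q1, aa, XAZ)
  ε-move, top X: go to q0, push X → (q0, aa, XAZ)
  ε-move, top X: go to q0, push ε → (q0, aa, AZ)
  read a, top A: go to q1, push XA → (q1, a, XAZ)
  ε-move, top X: go to q0, push X → (q0, a, XAZ)
  ε-move, top X: go to q0, push ε → (q0, a, AZ)
  read a, top A: go to q1, push XA → (q1, ε, XAZ)
  ε-move, top X: go to q0, push X → (q0, ε, XAZ)
All input consumed; state q0 ∈ F.

Accept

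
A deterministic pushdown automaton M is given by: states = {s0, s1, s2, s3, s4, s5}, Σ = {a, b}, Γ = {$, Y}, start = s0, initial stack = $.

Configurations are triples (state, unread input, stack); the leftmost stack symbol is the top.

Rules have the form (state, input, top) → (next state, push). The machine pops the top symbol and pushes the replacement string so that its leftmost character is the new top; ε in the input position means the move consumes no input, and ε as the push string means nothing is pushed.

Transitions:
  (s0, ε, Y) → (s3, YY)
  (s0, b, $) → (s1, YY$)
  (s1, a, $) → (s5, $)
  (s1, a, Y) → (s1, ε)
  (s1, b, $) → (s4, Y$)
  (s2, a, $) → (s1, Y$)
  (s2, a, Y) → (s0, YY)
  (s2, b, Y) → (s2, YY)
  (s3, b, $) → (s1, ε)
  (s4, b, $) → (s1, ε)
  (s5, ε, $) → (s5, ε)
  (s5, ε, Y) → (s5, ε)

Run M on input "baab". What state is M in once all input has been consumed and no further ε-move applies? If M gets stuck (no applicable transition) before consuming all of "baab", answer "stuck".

s4

(s0, baab, $) ⊢ (s1, aab, YY$) ⊢ (s1, ab, Y$) ⊢ (s1, b, $) ⊢ (s4, ε, Y$)
All input consumed; M is in state s4.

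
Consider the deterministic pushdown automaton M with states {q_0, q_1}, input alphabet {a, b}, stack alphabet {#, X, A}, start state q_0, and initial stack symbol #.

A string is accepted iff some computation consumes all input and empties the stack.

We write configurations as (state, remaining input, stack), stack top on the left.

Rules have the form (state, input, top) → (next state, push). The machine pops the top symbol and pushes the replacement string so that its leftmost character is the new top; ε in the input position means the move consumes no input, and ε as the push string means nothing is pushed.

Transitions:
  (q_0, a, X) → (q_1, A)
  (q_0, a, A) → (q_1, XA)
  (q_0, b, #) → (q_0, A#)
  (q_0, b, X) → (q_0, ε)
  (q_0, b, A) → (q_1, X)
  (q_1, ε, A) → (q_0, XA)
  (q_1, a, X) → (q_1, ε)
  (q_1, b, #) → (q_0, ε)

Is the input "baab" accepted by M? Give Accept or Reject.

Reject

(q_0, baab, #) ⊢ (q_0, aab, A#) ⊢ (q_1, ab, XA#) ⊢ (q_1, b, A#) ⊢ (q_0, b, XA#) ⊢ (q_0, ε, A#)
All input consumed; stack is A#, not empty, and no further ε-move applies.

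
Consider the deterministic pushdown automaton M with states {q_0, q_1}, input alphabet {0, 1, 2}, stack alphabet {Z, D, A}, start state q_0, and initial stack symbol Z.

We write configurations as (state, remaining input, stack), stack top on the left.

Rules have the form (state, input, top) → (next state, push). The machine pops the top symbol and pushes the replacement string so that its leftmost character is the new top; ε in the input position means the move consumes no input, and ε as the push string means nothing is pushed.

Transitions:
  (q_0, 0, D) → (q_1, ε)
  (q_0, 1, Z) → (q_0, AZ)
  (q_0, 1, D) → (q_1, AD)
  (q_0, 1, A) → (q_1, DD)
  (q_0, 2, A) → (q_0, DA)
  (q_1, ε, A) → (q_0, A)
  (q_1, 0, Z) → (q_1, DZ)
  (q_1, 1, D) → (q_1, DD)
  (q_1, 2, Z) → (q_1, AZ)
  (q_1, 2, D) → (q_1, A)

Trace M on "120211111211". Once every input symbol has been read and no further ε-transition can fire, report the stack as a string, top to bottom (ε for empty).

DDDDDDDDAZ

(q_0, 120211111211, Z)
  read 1, top Z: go to q_0, push AZ → (q_0, 20211111211, AZ)
  read 2, top A: go to q_0, push DA → (q_0, 0211111211, DAZ)
  read 0, top D: go to q_1, push ε → (q_1, 211111211, AZ)
  ε-move, top A: go to q_0, push A → (q_0, 211111211, AZ)
  read 2, top A: go to q_0, push DA → (q_0, 11111211, DAZ)
  read 1, top D: go to q_1, push AD → (q_1, 1111211, ADAZ)
  ε-move, top A: go to q_0, push A → (q_0, 1111211, ADAZ)
  read 1, top A: go to q_1, push DD → (q_1, 111211, DDDAZ)
  read 1, top D: go to q_1, push DD → (q_1, 11211, DDDDAZ)
  read 1, top D: go to q_1, push DD → (q_1, 1211, DDDDDAZ)
  read 1, top D: go to q_1, push DD → (q_1, 211, DDDDDDAZ)
  read 2, top D: go to q_1, push A → (q_1, 11, ADDDDDAZ)
  ε-move, top A: go to q_0, push A → (q_0, 11, ADDDDDAZ)
  read 1, top A: go to q_1, push DD → (q_1, 1, DDDDDDDAZ)
  read 1, top D: go to q_1, push DD → (q_1, ε, DDDDDDDDAZ)
All input consumed in state q_1 with stack DDDDDDDDAZ.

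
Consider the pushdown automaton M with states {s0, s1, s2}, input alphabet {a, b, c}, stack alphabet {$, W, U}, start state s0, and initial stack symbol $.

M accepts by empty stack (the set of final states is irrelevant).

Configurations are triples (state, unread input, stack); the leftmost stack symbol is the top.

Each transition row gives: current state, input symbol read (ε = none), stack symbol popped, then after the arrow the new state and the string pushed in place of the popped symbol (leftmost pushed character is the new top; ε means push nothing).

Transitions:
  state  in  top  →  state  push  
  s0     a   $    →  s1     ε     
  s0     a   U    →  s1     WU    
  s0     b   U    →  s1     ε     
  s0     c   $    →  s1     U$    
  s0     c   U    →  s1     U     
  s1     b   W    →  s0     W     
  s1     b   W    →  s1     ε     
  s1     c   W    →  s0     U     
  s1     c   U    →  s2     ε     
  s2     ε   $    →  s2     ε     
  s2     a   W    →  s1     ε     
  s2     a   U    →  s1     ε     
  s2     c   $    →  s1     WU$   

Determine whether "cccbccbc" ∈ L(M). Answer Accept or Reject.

One accepting computation: (s0, cccbccbc, $) ⊢ (s1, ccbccbc, U$) ⊢ (s2, cbccbc, $) ⊢ (s1, bccbc, WU$) ⊢ (s1, ccbc, U$) ⊢ (s2, cbc, $) ⊢ (s1, bc, WU$) ⊢ (s1, c, U$) ⊢ (s2, ε, $) ⊢ (s2, ε, ε)
All input consumed and the stack is empty.

Accept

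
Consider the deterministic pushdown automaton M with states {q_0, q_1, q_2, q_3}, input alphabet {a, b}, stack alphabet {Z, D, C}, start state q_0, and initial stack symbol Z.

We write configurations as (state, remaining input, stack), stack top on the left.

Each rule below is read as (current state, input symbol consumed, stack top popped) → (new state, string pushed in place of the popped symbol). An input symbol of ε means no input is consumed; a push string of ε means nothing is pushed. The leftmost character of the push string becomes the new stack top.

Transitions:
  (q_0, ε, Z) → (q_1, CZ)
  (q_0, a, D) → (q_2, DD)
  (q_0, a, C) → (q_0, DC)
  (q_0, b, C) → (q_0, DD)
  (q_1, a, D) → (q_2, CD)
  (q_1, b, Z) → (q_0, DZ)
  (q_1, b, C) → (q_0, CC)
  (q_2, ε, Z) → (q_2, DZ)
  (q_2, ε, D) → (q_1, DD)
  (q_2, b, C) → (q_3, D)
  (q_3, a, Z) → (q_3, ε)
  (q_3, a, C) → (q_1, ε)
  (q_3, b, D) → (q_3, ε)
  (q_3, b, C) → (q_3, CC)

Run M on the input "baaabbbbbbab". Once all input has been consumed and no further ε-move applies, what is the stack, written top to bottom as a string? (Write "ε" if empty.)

CCCZ

(q_0, baaabbbbbbab, Z) ⊢ (q_1, baaabbbbbbab, CZ) ⊢ (q_0, aaabbbbbbab, CCZ) ⊢ (q_0, aabbbbbbab, DCCZ) ⊢ (q_2, abbbbbbab, DDCCZ) ⊢ (q_1, abbbbbbab, DDDCCZ) ⊢ (q_2, bbbbbbab, CDDDCCZ) ⊢ (q_3, bbbbbab, DDDDCCZ) ⊢ (q_3, bbbbab, DDDCCZ) ⊢ (q_3, bbbab, DDCCZ) ⊢ (q_3, bbab, DCCZ) ⊢ (q_3, bab, CCZ) ⊢ (q_3, ab, CCCZ) ⊢ (q_1, b, CCZ) ⊢ (q_0, ε, CCCZ)
All input consumed in state q_0 with stack CCCZ.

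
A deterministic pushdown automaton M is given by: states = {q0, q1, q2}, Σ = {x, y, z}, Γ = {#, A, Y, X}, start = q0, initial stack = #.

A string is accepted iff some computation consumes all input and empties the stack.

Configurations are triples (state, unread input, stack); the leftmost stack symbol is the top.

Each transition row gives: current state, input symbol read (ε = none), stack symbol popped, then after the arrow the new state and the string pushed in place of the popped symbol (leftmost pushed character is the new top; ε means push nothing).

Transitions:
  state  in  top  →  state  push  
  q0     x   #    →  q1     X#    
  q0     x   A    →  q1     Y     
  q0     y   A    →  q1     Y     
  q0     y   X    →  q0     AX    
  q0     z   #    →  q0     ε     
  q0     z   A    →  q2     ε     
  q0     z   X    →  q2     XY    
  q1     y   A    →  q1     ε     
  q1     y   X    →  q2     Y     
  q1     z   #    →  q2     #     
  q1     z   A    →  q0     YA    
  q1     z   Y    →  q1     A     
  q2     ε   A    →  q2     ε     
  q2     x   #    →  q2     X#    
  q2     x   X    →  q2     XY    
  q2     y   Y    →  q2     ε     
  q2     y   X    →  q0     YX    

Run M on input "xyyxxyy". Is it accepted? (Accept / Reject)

Reject

(q0, xyyxxyy, #)
  read x, top #: go to q1, push X# → (q1, yyxxyy, X#)
  read y, top X: go to q2, push Y → (q2, yxxyy, Y#)
  read y, top Y: go to q2, push ε → (q2, xxyy, #)
  read x, top #: go to q2, push X# → (q2, xyy, X#)
  read x, top X: go to q2, push XY → (q2, yy, XY#)
  read y, top X: go to q0, push YX → (q0, y, YXY#)
No transition applies at (q0, y, YXY#); input not fully consumed.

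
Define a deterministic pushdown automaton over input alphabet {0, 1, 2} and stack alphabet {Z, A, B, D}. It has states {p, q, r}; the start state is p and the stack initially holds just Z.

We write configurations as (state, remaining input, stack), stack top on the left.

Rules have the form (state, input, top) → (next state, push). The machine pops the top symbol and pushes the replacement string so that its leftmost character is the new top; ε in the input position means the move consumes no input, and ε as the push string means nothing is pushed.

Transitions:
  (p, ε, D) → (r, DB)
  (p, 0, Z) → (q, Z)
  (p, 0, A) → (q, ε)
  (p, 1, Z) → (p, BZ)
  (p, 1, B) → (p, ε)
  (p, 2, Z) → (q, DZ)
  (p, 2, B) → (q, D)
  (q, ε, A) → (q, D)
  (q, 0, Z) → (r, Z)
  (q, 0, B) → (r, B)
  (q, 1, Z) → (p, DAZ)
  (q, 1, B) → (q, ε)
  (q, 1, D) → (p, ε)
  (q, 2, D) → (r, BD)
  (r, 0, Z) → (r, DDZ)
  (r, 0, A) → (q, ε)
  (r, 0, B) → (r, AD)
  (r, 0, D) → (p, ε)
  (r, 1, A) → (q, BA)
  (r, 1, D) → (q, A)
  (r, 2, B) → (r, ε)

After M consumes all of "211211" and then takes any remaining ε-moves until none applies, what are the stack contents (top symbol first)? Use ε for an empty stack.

BZ

(p, 211211, Z)
  read 2, top Z: go to q, push DZ → (q, 11211, DZ)
  read 1, top D: go to p, push ε → (p, 1211, Z)
  read 1, top Z: go to p, push BZ → (p, 211, BZ)
  read 2, top B: go to q, push D → (q, 11, DZ)
  read 1, top D: go to p, push ε → (p, 1, Z)
  read 1, top Z: go to p, push BZ → (p, ε, BZ)
All input consumed in state p with stack BZ.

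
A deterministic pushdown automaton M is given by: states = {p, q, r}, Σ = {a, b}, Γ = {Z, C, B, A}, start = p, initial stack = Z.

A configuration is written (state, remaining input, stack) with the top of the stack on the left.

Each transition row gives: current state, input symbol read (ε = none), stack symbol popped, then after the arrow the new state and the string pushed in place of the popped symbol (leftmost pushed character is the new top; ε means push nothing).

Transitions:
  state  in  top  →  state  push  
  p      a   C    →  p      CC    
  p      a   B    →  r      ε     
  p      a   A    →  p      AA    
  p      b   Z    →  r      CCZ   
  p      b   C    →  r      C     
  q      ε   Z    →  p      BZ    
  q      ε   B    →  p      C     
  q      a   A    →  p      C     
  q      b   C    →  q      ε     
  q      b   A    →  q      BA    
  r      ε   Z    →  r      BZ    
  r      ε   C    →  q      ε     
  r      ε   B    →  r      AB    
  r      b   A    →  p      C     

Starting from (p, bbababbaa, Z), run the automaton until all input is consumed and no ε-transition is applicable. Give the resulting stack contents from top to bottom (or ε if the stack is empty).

(p, bbababbaa, Z)
  read b, top Z: go to r, push CCZ → (r, bababbaa, CCZ)
  ε-move, top C: go to q, push ε → (q, bababbaa, CZ)
  read b, top C: go to q, push ε → (q, ababbaa, Z)
  ε-move, top Z: go to p, push BZ → (p, ababbaa, BZ)
  read a, top B: go to r, push ε → (r, babbaa, Z)
  ε-move, top Z: go to r, push BZ → (r, babbaa, BZ)
  ε-move, top B: go to r, push AB → (r, babbaa, ABZ)
  read b, top A: go to p, push C → (p, abbaa, CBZ)
  read a, top C: go to p, push CC → (p, bbaa, CCBZ)
  read b, top C: go to r, push C → (r, baa, CCBZ)
  ε-move, top C: go to q, push ε → (q, baa, CBZ)
  read b, top C: go to q, push ε → (q, aa, BZ)
  ε-move, top B: go to p, push C → (p, aa, CZ)
  read a, top C: go to p, push CC → (p, a, CCZ)
  read a, top C: go to p, push CC → (p, ε, CCCZ)
All input consumed in state p with stack CCCZ.

CCCZ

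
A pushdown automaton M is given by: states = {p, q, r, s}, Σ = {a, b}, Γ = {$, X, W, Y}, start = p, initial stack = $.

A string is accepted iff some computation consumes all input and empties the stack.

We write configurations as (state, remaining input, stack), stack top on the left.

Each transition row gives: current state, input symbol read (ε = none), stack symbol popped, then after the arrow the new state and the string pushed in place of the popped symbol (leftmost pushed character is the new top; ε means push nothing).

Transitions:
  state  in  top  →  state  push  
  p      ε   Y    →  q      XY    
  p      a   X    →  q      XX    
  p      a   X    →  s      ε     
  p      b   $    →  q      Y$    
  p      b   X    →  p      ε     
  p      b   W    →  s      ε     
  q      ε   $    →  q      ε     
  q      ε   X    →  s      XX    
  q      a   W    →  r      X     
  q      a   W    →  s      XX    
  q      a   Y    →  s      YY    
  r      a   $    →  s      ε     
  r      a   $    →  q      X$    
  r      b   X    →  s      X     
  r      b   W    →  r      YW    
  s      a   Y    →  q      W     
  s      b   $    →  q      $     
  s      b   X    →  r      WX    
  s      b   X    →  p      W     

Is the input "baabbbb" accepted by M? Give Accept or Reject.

No computation consumes all input and empties the stack.

Reject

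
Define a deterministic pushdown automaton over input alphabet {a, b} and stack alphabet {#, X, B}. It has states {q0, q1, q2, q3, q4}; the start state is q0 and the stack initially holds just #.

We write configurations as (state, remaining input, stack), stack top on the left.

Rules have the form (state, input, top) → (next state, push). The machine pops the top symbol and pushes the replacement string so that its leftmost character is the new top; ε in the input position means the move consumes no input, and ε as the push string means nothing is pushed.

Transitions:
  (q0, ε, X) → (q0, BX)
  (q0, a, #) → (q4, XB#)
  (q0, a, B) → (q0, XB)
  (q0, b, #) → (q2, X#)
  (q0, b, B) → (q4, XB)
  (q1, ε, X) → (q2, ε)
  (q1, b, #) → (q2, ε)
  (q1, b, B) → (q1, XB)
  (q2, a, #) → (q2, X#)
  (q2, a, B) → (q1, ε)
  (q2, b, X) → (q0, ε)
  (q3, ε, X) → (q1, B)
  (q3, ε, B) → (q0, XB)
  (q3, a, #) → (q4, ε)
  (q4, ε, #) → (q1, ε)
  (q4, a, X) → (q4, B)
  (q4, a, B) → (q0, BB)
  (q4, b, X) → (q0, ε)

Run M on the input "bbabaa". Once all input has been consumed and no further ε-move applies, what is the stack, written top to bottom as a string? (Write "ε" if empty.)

(q0, bbabaa, #)
  read b, top #: go to q2, push X# → (q2, babaa, X#)
  read b, top X: go to q0, push ε → (q0, abaa, #)
  read a, top #: go to q4, push XB# → (q4, baa, XB#)
  read b, top X: go to q0, push ε → (q0, aa, B#)
  read a, top B: go to q0, push XB → (q0, a, XB#)
  ε-move, top X: go to q0, push BX → (q0, a, BXB#)
  read a, top B: go to q0, push XB → (q0, ε, XBXB#)
  ε-move, top X: go to q0, push BX → (q0, ε, BXBXB#)
All input consumed in state q0 with stack BXBXB#.

BXBXB#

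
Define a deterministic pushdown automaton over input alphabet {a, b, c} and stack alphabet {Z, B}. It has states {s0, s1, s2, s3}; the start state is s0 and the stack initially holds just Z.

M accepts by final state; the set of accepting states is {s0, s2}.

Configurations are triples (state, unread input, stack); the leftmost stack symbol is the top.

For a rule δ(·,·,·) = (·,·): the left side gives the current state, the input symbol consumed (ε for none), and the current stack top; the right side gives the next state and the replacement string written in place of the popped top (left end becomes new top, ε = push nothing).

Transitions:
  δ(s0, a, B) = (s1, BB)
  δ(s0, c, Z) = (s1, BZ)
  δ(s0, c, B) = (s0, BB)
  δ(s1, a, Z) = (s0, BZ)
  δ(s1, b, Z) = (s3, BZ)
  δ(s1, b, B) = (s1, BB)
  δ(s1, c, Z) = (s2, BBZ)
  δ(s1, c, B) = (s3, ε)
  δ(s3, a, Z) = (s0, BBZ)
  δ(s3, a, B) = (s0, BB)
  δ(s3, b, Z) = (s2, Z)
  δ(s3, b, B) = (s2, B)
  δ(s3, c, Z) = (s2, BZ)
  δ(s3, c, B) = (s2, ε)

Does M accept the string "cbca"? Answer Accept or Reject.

Accept

(s0, cbca, Z) ⊢ (s1, bca, BZ) ⊢ (s1, ca, BBZ) ⊢ (s3, a, BZ) ⊢ (s0, ε, BBZ)
All input consumed; state s0 ∈ F.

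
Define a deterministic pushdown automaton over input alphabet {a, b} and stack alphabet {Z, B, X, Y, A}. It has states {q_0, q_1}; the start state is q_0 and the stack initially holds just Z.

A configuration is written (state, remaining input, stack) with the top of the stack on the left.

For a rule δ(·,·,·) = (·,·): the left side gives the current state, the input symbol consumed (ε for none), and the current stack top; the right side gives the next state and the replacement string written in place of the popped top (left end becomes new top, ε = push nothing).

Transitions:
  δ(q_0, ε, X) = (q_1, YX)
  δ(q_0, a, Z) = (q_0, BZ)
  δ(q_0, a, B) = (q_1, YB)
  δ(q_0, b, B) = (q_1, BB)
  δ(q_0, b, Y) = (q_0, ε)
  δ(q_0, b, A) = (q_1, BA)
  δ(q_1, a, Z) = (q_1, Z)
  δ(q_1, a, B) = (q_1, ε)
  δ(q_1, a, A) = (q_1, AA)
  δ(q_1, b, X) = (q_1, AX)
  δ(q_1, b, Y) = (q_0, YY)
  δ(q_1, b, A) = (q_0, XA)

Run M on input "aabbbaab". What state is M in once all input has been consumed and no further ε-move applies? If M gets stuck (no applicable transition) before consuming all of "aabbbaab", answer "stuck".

stuck

(q_0, aabbbaab, Z)
  read a, top Z: go to q_0, push BZ → (q_0, abbbaab, BZ)
  read a, top B: go to q_1, push YB → (q_1, bbbaab, YBZ)
  read b, top Y: go to q_0, push YY → (q_0, bbaab, YYBZ)
  read b, top Y: go to q_0, push ε → (q_0, baab, YBZ)
  read b, top Y: go to q_0, push ε → (q_0, aab, BZ)
  read a, top B: go to q_1, push YB → (q_1, ab, YBZ)
No transition for (q_1, a, top Y); M blocks with input ab remaining.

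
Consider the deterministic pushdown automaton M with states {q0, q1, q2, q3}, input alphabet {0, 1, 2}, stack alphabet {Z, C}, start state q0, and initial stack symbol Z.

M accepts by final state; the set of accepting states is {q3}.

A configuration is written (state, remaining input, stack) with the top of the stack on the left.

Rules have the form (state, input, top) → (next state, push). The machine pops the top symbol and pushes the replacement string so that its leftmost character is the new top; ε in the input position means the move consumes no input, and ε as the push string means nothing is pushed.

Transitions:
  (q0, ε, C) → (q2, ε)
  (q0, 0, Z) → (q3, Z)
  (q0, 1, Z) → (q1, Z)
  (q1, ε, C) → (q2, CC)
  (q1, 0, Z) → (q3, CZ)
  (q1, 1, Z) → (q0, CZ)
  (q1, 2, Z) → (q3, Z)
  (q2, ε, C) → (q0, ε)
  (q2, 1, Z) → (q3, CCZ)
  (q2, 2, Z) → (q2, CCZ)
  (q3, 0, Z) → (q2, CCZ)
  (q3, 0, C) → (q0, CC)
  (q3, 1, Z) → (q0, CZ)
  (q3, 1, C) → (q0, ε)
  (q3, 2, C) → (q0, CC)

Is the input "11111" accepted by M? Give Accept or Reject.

Accept

(q0, 11111, Z) ⊢ (q1, 1111, Z) ⊢ (q0, 111, CZ) ⊢ (q2, 111, Z) ⊢ (q3, 11, CCZ) ⊢ (q0, 1, CZ) ⊢ (q2, 1, Z) ⊢ (q3, ε, CCZ)
All input consumed; state q3 ∈ F.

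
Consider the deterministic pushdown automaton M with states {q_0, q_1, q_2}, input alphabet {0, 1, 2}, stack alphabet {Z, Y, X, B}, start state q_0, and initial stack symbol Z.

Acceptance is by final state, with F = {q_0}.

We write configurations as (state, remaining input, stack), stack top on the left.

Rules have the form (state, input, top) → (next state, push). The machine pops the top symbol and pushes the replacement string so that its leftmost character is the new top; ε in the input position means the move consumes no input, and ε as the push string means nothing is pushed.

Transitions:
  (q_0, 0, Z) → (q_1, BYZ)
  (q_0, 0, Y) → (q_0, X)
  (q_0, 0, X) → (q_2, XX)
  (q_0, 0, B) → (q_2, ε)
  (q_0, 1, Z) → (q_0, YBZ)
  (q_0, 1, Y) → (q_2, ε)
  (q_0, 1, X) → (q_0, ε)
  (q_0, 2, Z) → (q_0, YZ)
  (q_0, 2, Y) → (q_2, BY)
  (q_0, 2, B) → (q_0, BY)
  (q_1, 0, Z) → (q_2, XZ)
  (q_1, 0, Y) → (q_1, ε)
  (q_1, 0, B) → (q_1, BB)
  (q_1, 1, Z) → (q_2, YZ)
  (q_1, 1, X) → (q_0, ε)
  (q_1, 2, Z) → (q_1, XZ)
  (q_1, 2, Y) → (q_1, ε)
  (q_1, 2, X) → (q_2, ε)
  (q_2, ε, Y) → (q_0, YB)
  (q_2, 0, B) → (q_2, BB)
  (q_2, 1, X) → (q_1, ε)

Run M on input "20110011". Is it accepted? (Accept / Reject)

(q_0, 20110011, Z)
  read 2, top Z: go to q_0, push YZ → (q_0, 0110011, YZ)
  read 0, top Y: go to q_0, push X → (q_0, 110011, XZ)
  read 1, top X: go to q_0, push ε → (q_0, 10011, Z)
  read 1, top Z: go to q_0, push YBZ → (q_0, 0011, YBZ)
  read 0, top Y: go to q_0, push X → (q_0, 011, XBZ)
  read 0, top X: go to q_2, push XX → (q_2, 11, XXBZ)
  read 1, top X: go to q_1, push ε → (q_1, 1, XBZ)
  read 1, top X: go to q_0, push ε → (q_0, ε, BZ)
All input consumed; state q_0 ∈ F.

Accept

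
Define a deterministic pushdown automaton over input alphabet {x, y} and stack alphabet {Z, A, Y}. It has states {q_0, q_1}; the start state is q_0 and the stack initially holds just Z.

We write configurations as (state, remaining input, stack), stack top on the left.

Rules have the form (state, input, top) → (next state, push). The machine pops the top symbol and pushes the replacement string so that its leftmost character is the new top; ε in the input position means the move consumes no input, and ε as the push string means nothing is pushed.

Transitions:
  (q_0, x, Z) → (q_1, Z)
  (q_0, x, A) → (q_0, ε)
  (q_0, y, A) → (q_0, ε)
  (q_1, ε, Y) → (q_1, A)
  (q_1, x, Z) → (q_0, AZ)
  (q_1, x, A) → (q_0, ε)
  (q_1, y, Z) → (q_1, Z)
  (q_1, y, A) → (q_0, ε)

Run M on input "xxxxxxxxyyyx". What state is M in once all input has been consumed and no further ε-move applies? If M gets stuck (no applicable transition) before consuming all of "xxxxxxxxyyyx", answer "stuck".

stuck

(q_0, xxxxxxxxyyyx, Z)
  read x, top Z: go to q_1, push Z → (q_1, xxxxxxxyyyx, Z)
  read x, top Z: go to q_0, push AZ → (q_0, xxxxxxyyyx, AZ)
  read x, top A: go to q_0, push ε → (q_0, xxxxxyyyx, Z)
  read x, top Z: go to q_1, push Z → (q_1, xxxxyyyx, Z)
  read x, top Z: go to q_0, push AZ → (q_0, xxxyyyx, AZ)
  read x, top A: go to q_0, push ε → (q_0, xxyyyx, Z)
  read x, top Z: go to q_1, push Z → (q_1, xyyyx, Z)
  read x, top Z: go to q_0, push AZ → (q_0, yyyx, AZ)
  read y, top A: go to q_0, push ε → (q_0, yyx, Z)
No transition for (q_0, y, top Z); M blocks with input yyx remaining.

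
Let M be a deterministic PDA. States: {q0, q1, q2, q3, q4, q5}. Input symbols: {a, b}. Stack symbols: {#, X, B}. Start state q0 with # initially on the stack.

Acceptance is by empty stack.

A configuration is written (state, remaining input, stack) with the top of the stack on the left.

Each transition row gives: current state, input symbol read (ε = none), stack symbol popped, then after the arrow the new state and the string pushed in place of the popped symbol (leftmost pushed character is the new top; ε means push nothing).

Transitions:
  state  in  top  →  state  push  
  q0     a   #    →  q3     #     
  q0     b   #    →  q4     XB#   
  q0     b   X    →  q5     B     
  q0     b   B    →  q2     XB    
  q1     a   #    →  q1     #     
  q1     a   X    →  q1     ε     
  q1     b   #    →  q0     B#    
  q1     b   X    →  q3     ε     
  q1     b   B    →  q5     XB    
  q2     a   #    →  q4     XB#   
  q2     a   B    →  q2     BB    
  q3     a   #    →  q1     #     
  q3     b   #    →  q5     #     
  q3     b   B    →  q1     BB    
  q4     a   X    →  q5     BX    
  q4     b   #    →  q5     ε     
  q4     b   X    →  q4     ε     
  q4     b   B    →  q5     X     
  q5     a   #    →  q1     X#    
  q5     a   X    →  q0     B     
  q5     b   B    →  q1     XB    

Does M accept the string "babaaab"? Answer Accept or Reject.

(q0, babaaab, #)
  read b, top #: go to q4, push XB# → (q4, abaaab, XB#)
  read a, top X: go to q5, push BX → (q5, baaab, BXB#)
  read b, top B: go to q1, push XB → (q1, aaab, XBXB#)
  read a, top X: go to q1, push ε → (q1, aab, BXB#)
No transition applies at (q1, aab, BXB#); input not fully consumed.

Reject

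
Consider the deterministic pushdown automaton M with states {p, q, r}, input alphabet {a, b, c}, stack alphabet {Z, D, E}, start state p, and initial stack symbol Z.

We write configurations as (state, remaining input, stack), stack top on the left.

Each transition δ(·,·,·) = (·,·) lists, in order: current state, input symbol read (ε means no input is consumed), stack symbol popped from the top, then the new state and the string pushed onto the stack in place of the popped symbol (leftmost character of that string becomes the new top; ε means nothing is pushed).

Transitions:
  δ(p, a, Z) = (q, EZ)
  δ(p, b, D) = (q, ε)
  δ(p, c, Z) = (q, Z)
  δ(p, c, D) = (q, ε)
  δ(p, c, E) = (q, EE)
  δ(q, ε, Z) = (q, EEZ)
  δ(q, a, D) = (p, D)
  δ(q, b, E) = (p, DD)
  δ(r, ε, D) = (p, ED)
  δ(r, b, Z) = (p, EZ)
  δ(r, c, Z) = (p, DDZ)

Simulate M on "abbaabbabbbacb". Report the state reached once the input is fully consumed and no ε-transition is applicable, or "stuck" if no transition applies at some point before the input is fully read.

(p, abbaabbabbbacb, Z)
  read a, top Z: go to q, push EZ → (q, bbaabbabbbacb, EZ)
  read b, top E: go to p, push DD → (p, baabbabbbacb, DDZ)
  read b, top D: go to q, push ε → (q, aabbabbbacb, DZ)
  read a, top D: go to p, push D → (p, abbabbbacb, DZ)
No transition for (p, a, top D); M blocks with input abbabbbacb remaining.

stuck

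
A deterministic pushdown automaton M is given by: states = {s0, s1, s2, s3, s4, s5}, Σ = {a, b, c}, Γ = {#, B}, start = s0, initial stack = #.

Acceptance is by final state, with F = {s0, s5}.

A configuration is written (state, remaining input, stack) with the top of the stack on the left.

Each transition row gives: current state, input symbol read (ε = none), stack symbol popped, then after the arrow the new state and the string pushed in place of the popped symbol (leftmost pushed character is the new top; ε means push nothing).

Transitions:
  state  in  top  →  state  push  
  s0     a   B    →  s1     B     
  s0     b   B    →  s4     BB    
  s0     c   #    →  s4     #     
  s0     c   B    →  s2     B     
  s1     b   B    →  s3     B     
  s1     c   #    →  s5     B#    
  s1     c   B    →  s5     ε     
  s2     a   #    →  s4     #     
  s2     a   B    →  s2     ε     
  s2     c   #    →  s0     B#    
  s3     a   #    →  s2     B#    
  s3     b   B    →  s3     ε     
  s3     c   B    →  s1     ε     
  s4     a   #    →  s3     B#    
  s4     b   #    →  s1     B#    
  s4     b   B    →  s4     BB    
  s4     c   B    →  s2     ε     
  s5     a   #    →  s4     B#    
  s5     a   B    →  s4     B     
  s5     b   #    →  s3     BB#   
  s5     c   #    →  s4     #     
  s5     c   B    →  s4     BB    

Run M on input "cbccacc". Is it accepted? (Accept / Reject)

Accept

(s0, cbccacc, #)
  read c, top #: go to s4, push # → (s4, bccacc, #)
  read b, top #: go to s1, push B# → (s1, ccacc, B#)
  read c, top B: go to s5, push ε → (s5, cacc, #)
  read c, top #: go to s4, push # → (s4, acc, #)
  read a, top #: go to s3, push B# → (s3, cc, B#)
  read c, top B: go to s1, push ε → (s1, c, #)
  read c, top #: go to s5, push B# → (s5, ε, B#)
All input consumed; state s5 ∈ F.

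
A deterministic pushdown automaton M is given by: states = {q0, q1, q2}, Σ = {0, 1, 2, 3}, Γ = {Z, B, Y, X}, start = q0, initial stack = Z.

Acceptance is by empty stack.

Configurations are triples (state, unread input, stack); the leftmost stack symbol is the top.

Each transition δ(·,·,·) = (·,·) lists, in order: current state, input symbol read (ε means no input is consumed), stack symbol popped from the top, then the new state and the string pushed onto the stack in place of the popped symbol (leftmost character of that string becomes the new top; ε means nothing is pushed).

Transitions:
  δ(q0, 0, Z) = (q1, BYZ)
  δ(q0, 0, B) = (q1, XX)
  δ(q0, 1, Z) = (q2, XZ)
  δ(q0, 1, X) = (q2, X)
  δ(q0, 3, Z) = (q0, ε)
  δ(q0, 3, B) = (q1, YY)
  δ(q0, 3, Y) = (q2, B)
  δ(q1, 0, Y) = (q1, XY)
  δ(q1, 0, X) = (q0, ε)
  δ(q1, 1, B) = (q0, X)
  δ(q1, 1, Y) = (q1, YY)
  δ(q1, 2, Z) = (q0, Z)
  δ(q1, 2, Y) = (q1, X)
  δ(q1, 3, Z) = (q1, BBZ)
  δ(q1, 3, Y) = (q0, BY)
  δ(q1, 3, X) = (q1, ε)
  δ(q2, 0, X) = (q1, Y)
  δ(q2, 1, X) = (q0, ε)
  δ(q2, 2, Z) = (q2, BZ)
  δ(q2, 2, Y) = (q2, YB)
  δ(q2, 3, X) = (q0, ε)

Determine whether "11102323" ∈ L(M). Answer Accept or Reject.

Accept

(q0, 11102323, Z)
  read 1, top Z: go to q2, push XZ → (q2, 1102323, XZ)
  read 1, top X: go to q0, push ε → (q0, 102323, Z)
  read 1, top Z: go to q2, push XZ → (q2, 02323, XZ)
  read 0, top X: go to q1, push Y → (q1, 2323, YZ)
  read 2, top Y: go to q1, push X → (q1, 323, XZ)
  read 3, top X: go to q1, push ε → (q1, 23, Z)
  read 2, top Z: go to q0, push Z → (q0, 3, Z)
  read 3, top Z: go to q0, push ε → (q0, ε, ε)
All input consumed and the stack is empty.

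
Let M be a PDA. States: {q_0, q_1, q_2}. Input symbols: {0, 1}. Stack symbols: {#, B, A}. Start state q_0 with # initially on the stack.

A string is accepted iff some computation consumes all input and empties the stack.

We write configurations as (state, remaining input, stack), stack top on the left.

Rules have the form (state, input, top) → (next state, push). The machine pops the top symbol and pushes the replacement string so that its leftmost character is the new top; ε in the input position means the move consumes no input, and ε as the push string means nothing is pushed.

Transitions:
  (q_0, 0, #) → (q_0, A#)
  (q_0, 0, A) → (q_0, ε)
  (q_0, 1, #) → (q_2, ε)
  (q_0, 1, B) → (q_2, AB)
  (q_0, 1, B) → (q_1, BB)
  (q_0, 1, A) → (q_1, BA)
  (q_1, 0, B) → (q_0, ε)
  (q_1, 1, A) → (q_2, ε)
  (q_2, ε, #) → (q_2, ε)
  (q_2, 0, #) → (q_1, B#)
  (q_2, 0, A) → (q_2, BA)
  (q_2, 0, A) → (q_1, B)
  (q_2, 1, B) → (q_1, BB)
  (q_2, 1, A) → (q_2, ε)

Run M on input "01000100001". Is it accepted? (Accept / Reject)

Accept

One accepting computation: (q_0, 01000100001, #) ⊢ (q_0, 1000100001, A#) ⊢ (q_1, 000100001, BA#) ⊢ (q_0, 00100001, A#) ⊢ (q_0, 0100001, #) ⊢ (q_0, 100001, A#) ⊢ (q_1, 00001, BA#) ⊢ (q_0, 0001, A#) ⊢ (q_0, 001, #) ⊢ (q_0, 01, A#) ⊢ (q_0, 1, #) ⊢ (q_2, ε, ε)
All input consumed and the stack is empty.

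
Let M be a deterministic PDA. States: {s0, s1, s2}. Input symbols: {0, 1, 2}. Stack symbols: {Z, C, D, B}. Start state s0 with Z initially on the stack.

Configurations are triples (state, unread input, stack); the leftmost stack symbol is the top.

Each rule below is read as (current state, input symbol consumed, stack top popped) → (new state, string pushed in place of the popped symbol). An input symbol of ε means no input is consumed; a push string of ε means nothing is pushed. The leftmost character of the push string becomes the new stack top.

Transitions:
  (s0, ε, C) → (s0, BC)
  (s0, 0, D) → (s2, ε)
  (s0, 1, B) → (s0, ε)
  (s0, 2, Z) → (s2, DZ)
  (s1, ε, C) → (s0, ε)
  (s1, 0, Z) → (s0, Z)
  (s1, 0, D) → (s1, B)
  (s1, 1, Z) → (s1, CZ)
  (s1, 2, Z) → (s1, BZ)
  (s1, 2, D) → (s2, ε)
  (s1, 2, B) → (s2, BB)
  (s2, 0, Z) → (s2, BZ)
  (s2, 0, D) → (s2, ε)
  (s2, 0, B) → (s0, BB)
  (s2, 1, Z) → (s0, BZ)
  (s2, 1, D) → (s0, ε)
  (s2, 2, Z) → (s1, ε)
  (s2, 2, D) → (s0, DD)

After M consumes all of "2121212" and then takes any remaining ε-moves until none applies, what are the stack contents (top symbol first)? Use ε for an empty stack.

(s0, 2121212, Z)
  read 2, top Z: go to s2, push DZ → (s2, 121212, DZ)
  read 1, top D: go to s0, push ε → (s0, 21212, Z)
  read 2, top Z: go to s2, push DZ → (s2, 1212, DZ)
  read 1, top D: go to s0, push ε → (s0, 212, Z)
  read 2, top Z: go to s2, push DZ → (s2, 12, DZ)
  read 1, top D: go to s0, push ε → (s0, 2, Z)
  read 2, top Z: go to s2, push DZ → (s2, ε, DZ)
All input consumed in state s2 with stack DZ.

DZ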